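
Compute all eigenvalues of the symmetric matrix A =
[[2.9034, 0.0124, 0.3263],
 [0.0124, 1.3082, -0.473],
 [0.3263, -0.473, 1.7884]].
sigma(A) ≈ {1, 2, 3}

A is real symmetric, so its spectrum consists of real eigenvalues. Expanding the characteristic polynomial of the displayed matrix gives
  det(λ I - A) = p(λ) = λ^3 + (-6)λ^2 + (11)λ + (-6).
Solving p(λ) = 0 yields eigenvalues ≈ 1, 2, 3. (A is shown rounded to 4 decimals, so these recover the underlying integer eigenvalues to within that precision.)
Verification: the trace of A = 6 equals the sum of eigenvalues 6, and det(A) ≈ 5.9998 matches the eigenvalue product 6.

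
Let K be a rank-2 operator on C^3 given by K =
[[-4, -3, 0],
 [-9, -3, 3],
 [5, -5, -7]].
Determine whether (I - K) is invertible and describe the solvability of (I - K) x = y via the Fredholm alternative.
(I - K) is invertible (det(I - K) = 64 ≠ 0), so for every y in C^3 the equation (I - K) x = y has a unique solution.

K has rank 2 and factors as K = U V^T = u1 v1^T + u2 v2^T with u1 = (1, 3, -3), v1 = (-2, 1, 2), u2 = (-2, -3, -1), v2 = (1, 2, 1) (multiplying out reproduces the displayed K). The nonzero eigenvalues of U V^T coincide with those of the 2 x 2 matrix G = V^T U = [[v1·u1, v1·u2], [v2·u1, v2·u2]] = [[-5, -1], [4, -9]], and by the Sylvester determinant identity det(I_3 - U V^T) = det(I_2 - V^T U) = det([[6, 1], [-4, 10]]) = (6)(10) - (1)(-4) = 64. (Direct check: I - K =
[[5, 3, 0],
 [9, 4, -3],
 [-5, 5, 8]]
has determinant 64.) The finite-dimensional Fredholm alternative says: either (I - K) is invertible, or ker(I - K) ≠ {0} and then range(I - K) = ker((I - K)^*)^⊥, with dim ker(I - K) = dim ker((I - K)^*). Since det(I - K) ≠ 0, 1 is not an eigenvalue of K and ker(I - K) = {0}, so we are in the first case: for every y there is a unique x = (I - K)^(-1) y. (Explicitly, by the Woodbury identity, (I - U V^T)^(-1) = I + U (I_2 - G)^(-1) V^T.)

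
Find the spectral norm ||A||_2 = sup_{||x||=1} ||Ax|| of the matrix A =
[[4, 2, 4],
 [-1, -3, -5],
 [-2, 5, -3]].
||A||_2 ≈ 8.2446 (= sqrt(largest eigenvalue of A^T A))

||A||_2 = sigma_max(A) = sqrt(lambda_max(A^T A)). Form the symmetric matrix M = A^T A =
[[21, 1, 27],
 [1, 38, 8],
 [27, 8, 50]].
Its characteristic polynomial (trace, sum of principal 2x2 minors, determinant of M give the coefficients) is
  p(λ) = det(λ I - M) = λ^3 - 109λ^2 + 2954λ - 11236.
No integer candidate from the rational root theorem (±divisors of 11236) is a root, so the roots are irrational. The cubic discriminant is Δ = 4075750900 > 0, so there are three distinct real roots. p(4) = -1100 and p(5) = 934 have opposite signs, so a root lies in (4, 5); Newton's method refines it to λ ≈ 4.5291. p(36) = 500 and p(37) = -506 have opposite signs, so a root lies in (36, 37); Newton's method refines it to λ ≈ 36.4969. p(67) = -1856 and p(68) = 52 have opposite signs, so a root lies in (67, 68); Newton's method refines it to λ ≈ 67.974. Check (Vieta): the three roots sum to 109, matching tr M = 109.
So the eigenvalues of A^T A are ≈ 4.5291, 36.4969, 67.974 (all ≥ 0, as they must be for A^T A). The largest is λ_max ≈ 67.974, hence ||A||_2 = sqrt(λ_max) ≈ 8.2446.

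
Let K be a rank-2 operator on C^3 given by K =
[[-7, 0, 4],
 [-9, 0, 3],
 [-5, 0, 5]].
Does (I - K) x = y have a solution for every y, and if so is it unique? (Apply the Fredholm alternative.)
(I - K) is invertible (det(I - K) = -12 ≠ 0), so for every y in C^3 the equation (I - K) x = y has a unique solution.

K has rank 2 and factors as K = U V^T = u1 v1^T + u2 v2^T with u1 = (-2, -3, -1), v1 = (3, 0, -1), u2 = (1, 0, 2), v2 = (-1, 0, 2) (multiplying out reproduces the displayed K). The nonzero eigenvalues of U V^T coincide with those of the 2 x 2 matrix G = V^T U = [[v1·u1, v1·u2], [v2·u1, v2·u2]] = [[-5, 1], [0, 3]], and by the Sylvester determinant identity det(I_3 - U V^T) = det(I_2 - V^T U) = det([[6, -1], [0, -2]]) = (6)(-2) - (-1)(0) = -12. (Direct check: I - K =
[[8, 0, -4],
 [9, 1, -3],
 [5, 0, -4]]
has determinant -12.) The finite-dimensional Fredholm alternative says: either (I - K) is invertible, or ker(I - K) ≠ {0} and then range(I - K) = ker((I - K)^*)^⊥, with dim ker(I - K) = dim ker((I - K)^*). Since det(I - K) ≠ 0, 1 is not an eigenvalue of K and ker(I - K) = {0}, so we are in the first case: for every y there is a unique x = (I - K)^(-1) y. (Explicitly, by the Woodbury identity, (I - U V^T)^(-1) = I + U (I_2 - G)^(-1) V^T.)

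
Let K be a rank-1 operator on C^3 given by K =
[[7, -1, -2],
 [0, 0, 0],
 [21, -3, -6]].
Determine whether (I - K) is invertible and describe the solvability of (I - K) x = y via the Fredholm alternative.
(I - K) is singular (det(I - K) = 0, i.e. 1 ∈ sigma(K)). (I - K) x = y is solvable iff y ⊥ ker((I - K)^*) = span{(7, -1, -2)}, i.e. iff 7y_1 - y_2 - 2y_3 = 0. When solvable, the solutions are x = y + c·(1, 0, 3), c arbitrary (ker(I - K) = span{(1, 0, 3)}, dimension 1).

K has rank 1, so it is an outer product K = u v^T: every row of K is a multiple of one row vector. Reading off the entries, u = (1, 0, 3) and v = (7, -1, -2) (row i of K equals u_i·v^T). A rank-one matrix u v^T satisfies K u = u (v·u) and kills the (2)-dimensional subspace v^⊥, so its characteristic polynomial is lambda^2 (lambda - v·u) with v·u = tr K = 1. Hence the eigenvalues of I - K are 1 (multiplicity 2) and 1 - (1) = 0, so det(I - K) = 0. (Direct check: I - K =
[[-6, 1, 2],
 [0, 1, 0],
 [-21, 3, 7]]
has determinant 0.) So 1 is an eigenvalue of K and (I - K) is not invertible. The finite-dimensional Fredholm alternative says: either (I - K) is invertible, or ker(I - K) ≠ {0} and then range(I - K) = ker((I - K)^*)^⊥, with dim ker(I - K) = dim ker((I - K)^*). We are in the second case, so we need both kernels. Kernel of I - K: (I - K) u = u - u (v·u) = u - u = 0, so ker(I - K) = span{u} = span{(1, 0, 3)} (it is exactly 1-dimensional because rank(I - K) = 2). Kernel of the adjoint: K is real, so (I - K)^* = I - K^T = I - v u^T, and (I - v u^T) v = v - v (u·v) = 0; hence ker((I - K)^*) = span{v} = span{(7, -1, -2)}. Therefore (I - K) x = y is solvable iff <y, v> = 0, i.e. iff 7y_1 - y_2 - 2y_3 = 0. When this holds, K y = u (v·y) = 0, so (I - K) y = y and x = y is a particular solution; the full solution set is the line x = y + c·u = y + c·(1, 0, 3), c ∈ C.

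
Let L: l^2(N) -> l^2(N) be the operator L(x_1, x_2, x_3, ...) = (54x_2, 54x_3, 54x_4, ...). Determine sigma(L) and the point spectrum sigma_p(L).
sigma(L) = closed disk {z in C : |z| ≤ 54}; sigma_p(L) = open disk {z in C : |z| < 54}

Note L = 54·V where V is the unit left shift (V x)_k = x_{k+1}; so sigma(L) = 54·sigma(V) and ||L|| = 54||V||. ||L x||^2 = 2916sum_{k≥2} |x_k|^2 ≤ 2916||x||^2, with equality on {x : x_1 = 0}, so ||L|| = 54. For any lambda with |lambda| < 54, set r = lambda/54 (|r| < 1); the vector x = (1, r, r^2, ...) is in l^2 and satisfies L x = 54(r, r^2, ...) = lambda x, so lambda is an eigenvalue. On the boundary |lambda| = 54 the geometric series diverges, so no l^2 eigenvector exists, but these lambda lie in the approximate point spectrum. Hence sigma(L) is the closed disk of radius 54 and sigma_p(L) is the open disk.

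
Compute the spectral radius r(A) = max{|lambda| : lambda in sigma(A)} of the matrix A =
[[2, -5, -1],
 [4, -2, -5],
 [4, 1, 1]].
r(A) ≈ 5.7704

The eigenvalues of A are the roots of its characteristic polynomial. With M = A (coefficients from the trace, the sum of principal 2x2 minors, and det A):
  p(λ) = det(λ I - M) = λ^3 - λ^2 + 25λ - 114.
No integer candidate from the rational root theorem (±divisors of 114) is a root, so the roots are irrational. The cubic discriminant is Δ = -361923 < 0, so there is one real root and a complex-conjugate pair. p(3) = -21 and p(4) = 34 have opposite signs, so a root lies in (3, 4); Newton's method refines it to λ ≈ 3.4237. Dividing out (λ - (3.4237)) leaves approximately λ^2 + 2.4237λ + 33.2978. For λ^2 + 2.4237λ + 33.2978 the discriminant is -127.3169. It is negative, so the remaining roots are the complex-conjugate pair λ ≈ -1.2118 ± 5.6417i. Their product equals the constant term, so |λ|^2 ≈ 33.2978 and |λ| ≈ 5.7704.
Thus the eigenvalues (to 4 decimals) are 3.4237 (modulus 3.4237); -1.2118 ± 5.6417i (modulus 5.7704). The spectral radius is the largest modulus: r(A) ≈ 5.7704. (Cross-check: r(A) ≤ ||A||_2 ≈ 7.955; equality holds whenever A is normal, though it can also hold for some non-normal A.)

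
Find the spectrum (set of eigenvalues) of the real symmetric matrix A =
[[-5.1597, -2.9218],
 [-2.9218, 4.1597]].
sigma(A) ≈ {-6, 5}

A is real symmetric, so its spectrum consists of real eigenvalues. Expanding the characteristic polynomial of the displayed matrix gives
  det(λ I - A) = p(λ) = λ^2 + (1)λ + (-30).
Solving p(λ) = 0 yields eigenvalues ≈ -6, 5. (A is shown rounded to 4 decimals, so these recover the underlying integer eigenvalues to within that precision.)
Verification: the trace of A = -1 equals the sum of eigenvalues -1, and det(A) ≈ -29.9997 matches the eigenvalue product -30.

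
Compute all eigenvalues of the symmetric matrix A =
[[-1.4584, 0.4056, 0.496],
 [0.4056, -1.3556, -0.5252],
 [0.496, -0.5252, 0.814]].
sigma(A) ≈ {-2, -1, 1}

A is real symmetric, so its spectrum consists of real eigenvalues. Expanding the characteristic polynomial of the displayed matrix gives
  det(λ I - A) = p(λ) = λ^3 + (2)λ^2 + (-1)λ + (-2).
Solving p(λ) = 0 yields eigenvalues ≈ -2, -1, 1. (A is shown rounded to 4 decimals, so these recover the underlying integer eigenvalues to within that precision.)
Verification: the trace of A = -2 equals the sum of eigenvalues -2, and det(A) ≈ 1.9998 matches the eigenvalue product 2.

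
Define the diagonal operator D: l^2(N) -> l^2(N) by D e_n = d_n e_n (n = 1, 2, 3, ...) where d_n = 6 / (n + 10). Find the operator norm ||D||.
||D|| = 6/11 (attained at n = 1)

For D diagonal, ||D|| = sup_n |d_n| = sup_n 6/(n + 10). This is positive and strictly decreasing in n, so the supremum is attained at n = 1: d_1 = 6/(1 + 10) = 6/11. Hence ||D|| = 6/11.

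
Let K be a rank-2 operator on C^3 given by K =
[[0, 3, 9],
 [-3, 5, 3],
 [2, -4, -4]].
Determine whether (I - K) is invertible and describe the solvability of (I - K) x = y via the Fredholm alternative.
(I - K) is invertible (det(I - K) = -17 ≠ 0), so for every y in C^3 the equation (I - K) x = y has a unique solution.

K has rank 2 and factors as K = U V^T = u1 v1^T + u2 v2^T with u1 = (-3, 1, 0), v1 = (-1, 1, -1), u2 = (3, 2, -2), v2 = (-1, 2, 2) (multiplying out reproduces the displayed K). The nonzero eigenvalues of U V^T coincide with those of the 2 x 2 matrix G = V^T U = [[v1·u1, v1·u2], [v2·u1, v2·u2]] = [[4, 1], [5, -3]], and by the Sylvester determinant identity det(I_3 - U V^T) = det(I_2 - V^T U) = det([[-3, -1], [-5, 4]]) = (-3)(4) - (-1)(-5) = -17. (Direct check: I - K =
[[1, -3, -9],
 [3, -4, -3],
 [-2, 4, 5]]
has determinant -17.) The finite-dimensional Fredholm alternative says: either (I - K) is invertible, or ker(I - K) ≠ {0} and then range(I - K) = ker((I - K)^*)^⊥, with dim ker(I - K) = dim ker((I - K)^*). Since det(I - K) ≠ 0, 1 is not an eigenvalue of K and ker(I - K) = {0}, so we are in the first case: for every y there is a unique x = (I - K)^(-1) y. (Explicitly, by the Woodbury identity, (I - U V^T)^(-1) = I + U (I_2 - G)^(-1) V^T.)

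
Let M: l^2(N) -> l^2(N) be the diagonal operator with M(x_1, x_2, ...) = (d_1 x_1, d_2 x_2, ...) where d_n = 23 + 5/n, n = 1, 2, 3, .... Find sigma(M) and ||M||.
sigma(M) = {23 + 5/n : n ≥ 1} ∪ {23}; ||M|| = 28

A bounded diagonal operator on l^2 with diagonal entries d_n has spectrum equal to the closure of {d_n : n ≥ 1}: every d_n is an eigenvalue (with eigenvector e_n), so {d_n} ⊂ sigma(M); the spectrum is closed, so its closure is too; and for lambda not in the closure, (M - lambda I) has bounded inverse (the diagonal entries 1/(d_n - lambda) are bounded). For our sequence d_n = 23 + 5/n, n = 1, 2, 3, ...:
  - {d_n} = {23 + 5/n : n ≥ 1}; the only limit point is 23
  - closure = {23 + 5/n : n ≥ 1} ∪ {23}
For the norm: a diagonal operator has ||M|| = sup_n |d_n|. Here d_n = 23 + 5/n is positive and decreasing, so sup_n |d_n| = d_1 = 23 + 5 = 28. So ||M|| = 28.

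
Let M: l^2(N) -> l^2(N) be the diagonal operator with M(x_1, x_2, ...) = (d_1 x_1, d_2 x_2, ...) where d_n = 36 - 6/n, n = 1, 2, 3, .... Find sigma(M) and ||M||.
sigma(M) = {36 - 6/n : n ≥ 1} ∪ {36}; ||M|| = 36

A bounded diagonal operator on l^2 with diagonal entries d_n has spectrum equal to the closure of {d_n : n ≥ 1}: every d_n is an eigenvalue (with eigenvector e_n), so {d_n} ⊂ sigma(M); the spectrum is closed, so its closure is too; and for lambda not in the closure, (M - lambda I) has bounded inverse (the diagonal entries 1/(d_n - lambda) are bounded). For our sequence d_n = 36 - 6/n, n = 1, 2, 3, ...:
  - {d_n} = {36 - 6/n : n ≥ 1}; the only limit point is 36
  - closure = {36 - 6/n : n ≥ 1} ∪ {36}
For the norm: a diagonal operator has ||M|| = sup_n |d_n|. Here d_n = 36 - 6/n increases monotonically from d_1 = 30 toward 36, with all terms in [30, 36); so sup_n |d_n| = 36 (the supremum is the limit, not attained). So ||M|| = 36.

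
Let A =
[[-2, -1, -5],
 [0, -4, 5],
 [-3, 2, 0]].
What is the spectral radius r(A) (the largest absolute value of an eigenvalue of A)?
r(A) ≈ 6.3073

The eigenvalues of A are the roots of its characteristic polynomial. With M = A (coefficients from the trace, the sum of principal 2x2 minors, and det A):
  p(λ) = det(λ I - M) = λ^3 + 6λ^2 - 17λ - 95.
No integer candidate from the rational root theorem (±divisors of 95) is a root, so the roots are irrational. The cubic discriminant is Δ = 42881 > 0, so there are three distinct real roots. p(-7) = -25 and p(-6) = 7 have opposite signs, so a root lies in (-7, -6); Newton's method refines it to λ ≈ -6.3073. p(-4) = 5 and p(-3) = -17 have opposite signs, so a root lies in (-4, -3); Newton's method refines it to λ ≈ -3.7304. p(4) = -3 and p(5) = 95 have opposite signs, so a root lies in (4, 5); Newton's method refines it to λ ≈ 4.0377. Check (Vieta): the three roots sum to -6, matching tr M = -6.
Thus the eigenvalues (to 4 decimals) are -6.3073 (modulus 6.3073); -3.7304 (modulus 3.7304); 4.0377 (modulus 4.0377). The spectral radius is the largest modulus: r(A) ≈ 6.3073. (Cross-check: r(A) ≤ ||A||_2 ≈ 7.6739; equality holds whenever A is normal, though it can also hold for some non-normal A.)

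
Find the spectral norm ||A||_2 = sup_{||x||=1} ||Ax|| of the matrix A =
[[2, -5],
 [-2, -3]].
||A||_2 = sqrt((42 + sqrt(740))/2) ≈ 5.8823 (= sqrt(largest eigenvalue of A^T A))

||A||_2 = sigma_max(A) = sqrt(lambda_max(A^T A)). Form the symmetric matrix M = A^T A =
[[8, -4],
 [-4, 34]].
Its characteristic polynomial (trace, determinant of M give the coefficients) is
  p(λ) = det(λ I - M) = λ^2 - 42λ + 256.
For λ^2 - 42λ + 256 the discriminant is 740. It is nonnegative but not a perfect square, so the roots are real and irrational: λ = (42 ± sqrt(740))/2 ≈ 34.6015, 7.3985.
So the eigenvalues of A^T A are ≈ 7.3985, 34.6015 (all ≥ 0, as they must be for A^T A). The largest is λ_max = (42 + sqrt(740))/2 ≈ 34.6015, hence ||A||_2 = sqrt(λ_max) = sqrt((42 + sqrt(740))/2) ≈ 5.8823.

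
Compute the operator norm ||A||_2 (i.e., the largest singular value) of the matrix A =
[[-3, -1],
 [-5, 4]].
||A||_2 = sqrt((51 + sqrt(1445))/2) ≈ 6.6713 (= sqrt(largest eigenvalue of A^T A))

||A||_2 = sigma_max(A) = sqrt(lambda_max(A^T A)). Form the symmetric matrix M = A^T A =
[[34, -17],
 [-17, 17]].
Its characteristic polynomial (trace, determinant of M give the coefficients) is
  p(λ) = det(λ I - M) = λ^2 - 51λ + 289.
For λ^2 - 51λ + 289 the discriminant is 1445. It is nonnegative but not a perfect square, so the roots are real and irrational: λ = (51 ± sqrt(1445))/2 ≈ 44.5066, 6.4934.
So the eigenvalues of A^T A are ≈ 6.4934, 44.5066 (all ≥ 0, as they must be for A^T A). The largest is λ_max = (51 + sqrt(1445))/2 ≈ 44.5066, hence ||A||_2 = sqrt(λ_max) = sqrt((51 + sqrt(1445))/2) ≈ 6.6713.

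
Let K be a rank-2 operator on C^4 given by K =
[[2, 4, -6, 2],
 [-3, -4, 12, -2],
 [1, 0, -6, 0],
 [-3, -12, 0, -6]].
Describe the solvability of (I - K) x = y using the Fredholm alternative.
(I - K) is invertible (det(I - K) = 67 ≠ 0), so for every y in C^4 the equation (I - K) x = y has a unique solution.

K has rank 2 and factors as K = U V^T = u1 v1^T + u2 v2^T with u1 = (2, -3, 1, -3), v1 = (1, 2, -3, 1), u2 = (0, -1, 1, 3), v2 = (0, -2, -3, -1) (multiplying out reproduces the displayed K). The nonzero eigenvalues of U V^T coincide with those of the 2 x 2 matrix G = V^T U = [[v1·u1, v1·u2], [v2·u1, v2·u2]] = [[-10, -2], [6, -4]], and by the Sylvester determinant identity det(I_4 - U V^T) = det(I_2 - V^T U) = det([[11, 2], [-6, 5]]) = (11)(5) - (2)(-6) = 67. (Direct check: I - K =
[[-1, -4, 6, -2],
 [3, 5, -12, 2],
 [-1, 0, 7, 0],
 [3, 12, 0, 7]]
has determinant 67.) The finite-dimensional Fredholm alternative says: either (I - K) is invertible, or ker(I - K) ≠ {0} and then range(I - K) = ker((I - K)^*)^⊥, with dim ker(I - K) = dim ker((I - K)^*). Since det(I - K) ≠ 0, 1 is not an eigenvalue of K and ker(I - K) = {0}, so we are in the first case: for every y there is a unique x = (I - K)^(-1) y. (Explicitly, by the Woodbury identity, (I - U V^T)^(-1) = I + U (I_2 - G)^(-1) V^T.)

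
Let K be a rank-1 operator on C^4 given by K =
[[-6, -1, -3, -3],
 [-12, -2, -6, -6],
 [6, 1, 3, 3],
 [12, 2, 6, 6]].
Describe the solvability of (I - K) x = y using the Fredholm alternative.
(I - K) is singular (det(I - K) = 0, i.e. 1 ∈ sigma(K)). (I - K) x = y is solvable iff y ⊥ ker((I - K)^*) = span{(-6, -1, -3, -3)}, i.e. iff -6y_1 - y_2 - 3y_3 - 3y_4 = 0. When solvable, the solutions are x = y + c·(1, 2, -1, -2), c arbitrary (ker(I - K) = span{(1, 2, -1, -2)}, dimension 1).

K has rank 1, so it is an outer product K = u v^T: every row of K is a multiple of one row vector. Reading off the entries, u = (1, 2, -1, -2) and v = (-6, -1, -3, -3) (row i of K equals u_i·v^T). A rank-one matrix u v^T satisfies K u = u (v·u) and kills the (3)-dimensional subspace v^⊥, so its characteristic polynomial is lambda^3 (lambda - v·u) with v·u = tr K = 1. Hence the eigenvalues of I - K are 1 (multiplicity 3) and 1 - (1) = 0, so det(I - K) = 0. (Direct check: I - K =
[[7, 1, 3, 3],
 [12, 3, 6, 6],
 [-6, -1, -2, -3],
 [-12, -2, -6, -5]]
has determinant 0.) So 1 is an eigenvalue of K and (I - K) is not invertible. The finite-dimensional Fredholm alternative says: either (I - K) is invertible, or ker(I - K) ≠ {0} and then range(I - K) = ker((I - K)^*)^⊥, with dim ker(I - K) = dim ker((I - K)^*). We are in the second case, so we need both kernels. Kernel of I - K: (I - K) u = u - u (v·u) = u - u = 0, so ker(I - K) = span{u} = span{(1, 2, -1, -2)} (it is exactly 1-dimensional because rank(I - K) = 3). Kernel of the adjoint: K is real, so (I - K)^* = I - K^T = I - v u^T, and (I - v u^T) v = v - v (u·v) = 0; hence ker((I - K)^*) = span{v} = span{(-6, -1, -3, -3)}. Therefore (I - K) x = y is solvable iff <y, v> = 0, i.e. iff -6y_1 - y_2 - 3y_3 - 3y_4 = 0. When this holds, K y = u (v·y) = 0, so (I - K) y = y and x = y is a particular solution; the full solution set is the line x = y + c·u = y + c·(1, 2, -1, -2), c ∈ C.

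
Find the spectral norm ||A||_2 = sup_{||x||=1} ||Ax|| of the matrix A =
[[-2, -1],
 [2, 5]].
||A||_2 = sqrt(32) ≈ 5.6569 (= sqrt(largest eigenvalue of A^T A))

||A||_2 = sigma_max(A) = sqrt(lambda_max(A^T A)). Form the symmetric matrix M = A^T A =
[[8, 12],
 [12, 26]].
Its characteristic polynomial (trace, determinant of M give the coefficients) is
  p(λ) = det(λ I - M) = λ^2 - 34λ + 64.
For λ^2 - 34λ + 64 the discriminant is 900. It is a perfect square (30^2), so the roots are rational: λ = (34 ± 30)/2 = 32, 2.
So the eigenvalues of A^T A are ≈ 2, 32 (all ≥ 0, as they must be for A^T A). The largest is λ_max = 32, hence ||A||_2 = sqrt(λ_max) = sqrt(32) ≈ 5.6569.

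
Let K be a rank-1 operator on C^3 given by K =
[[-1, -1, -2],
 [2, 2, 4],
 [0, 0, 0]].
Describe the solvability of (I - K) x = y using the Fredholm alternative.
(I - K) is singular (det(I - K) = 0, i.e. 1 ∈ sigma(K)). (I - K) x = y is solvable iff y ⊥ ker((I - K)^*) = span{(-1, -1, -2)}, i.e. iff -y_1 - y_2 - 2y_3 = 0. When solvable, the solutions are x = y + c·(1, -2, 0), c arbitrary (ker(I - K) = span{(1, -2, 0)}, dimension 1).

K has rank 1, so it is an outer product K = u v^T: every row of K is a multiple of one row vector. Reading off the entries, u = (1, -2, 0) and v = (-1, -1, -2) (row i of K equals u_i·v^T). A rank-one matrix u v^T satisfies K u = u (v·u) and kills the (2)-dimensional subspace v^⊥, so its characteristic polynomial is lambda^2 (lambda - v·u) with v·u = tr K = 1. Hence the eigenvalues of I - K are 1 (multiplicity 2) and 1 - (1) = 0, so det(I - K) = 0. (Direct check: I - K =
[[2, 1, 2],
 [-2, -1, -4],
 [0, 0, 1]]
has determinant 0.) So 1 is an eigenvalue of K and (I - K) is not invertible. The finite-dimensional Fredholm alternative says: either (I - K) is invertible, or ker(I - K) ≠ {0} and then range(I - K) = ker((I - K)^*)^⊥, with dim ker(I - K) = dim ker((I - K)^*). We are in the second case, so we need both kernels. Kernel of I - K: (I - K) u = u - u (v·u) = u - u = 0, so ker(I - K) = span{u} = span{(1, -2, 0)} (it is exactly 1-dimensional because rank(I - K) = 2). Kernel of the adjoint: K is real, so (I - K)^* = I - K^T = I - v u^T, and (I - v u^T) v = v - v (u·v) = 0; hence ker((I - K)^*) = span{v} = span{(-1, -1, -2)}. Therefore (I - K) x = y is solvable iff <y, v> = 0, i.e. iff -y_1 - y_2 - 2y_3 = 0. When this holds, K y = u (v·y) = 0, so (I - K) y = y and x = y is a particular solution; the full solution set is the line x = y + c·u = y + c·(1, -2, 0), c ∈ C.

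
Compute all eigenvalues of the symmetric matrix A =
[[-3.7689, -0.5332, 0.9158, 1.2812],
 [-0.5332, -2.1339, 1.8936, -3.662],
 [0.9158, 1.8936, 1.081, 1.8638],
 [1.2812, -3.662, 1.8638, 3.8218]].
sigma(A) ≈ {-5, -4, 2, 6}

A is real symmetric, so its spectrum consists of real eigenvalues. Expanding the characteristic polynomial of the displayed matrix gives
  det(λ I - A) = p(λ) = λ^4 + (1)λ^3 + (-40)λ^2 + (-52.0024)λ + (240.0028).
Solving p(λ) = 0 yields eigenvalues ≈ -5, -4, 2, 6. (A is shown rounded to 4 decimals, so these recover the underlying integer eigenvalues to within that precision.)
Verification: the trace of A = -1 equals the sum of eigenvalues -1, and det(A) ≈ 240.0028 matches the eigenvalue product 240.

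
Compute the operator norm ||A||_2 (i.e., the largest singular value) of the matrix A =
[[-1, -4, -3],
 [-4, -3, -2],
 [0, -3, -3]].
||A||_2 ≈ 7.9809 (= sqrt(largest eigenvalue of A^T A))

||A||_2 = sigma_max(A) = sqrt(lambda_max(A^T A)). Form the symmetric matrix M = A^T A =
[[17, 16, 11],
 [16, 34, 27],
 [11, 27, 22]].
Its characteristic polynomial (trace, sum of principal 2x2 minors, determinant of M give the coefficients) is
  p(λ) = det(λ I - M) = λ^3 - 73λ^2 + 594λ - 81.
No integer candidate from the rational root theorem (±divisors of 81) is a root, so the roots are irrational. The cubic discriminant is Δ = 978927849 > 0, so there are three distinct real roots. p(0) = -81 and p(1) = 441 have opposite signs, so a root lies in (0, 1); Newton's method refines it to λ ≈ 0.1387. p(9) = 81 and p(10) = -441 have opposite signs, so a root lies in (9, 10); Newton's method refines it to λ ≈ 9.1671. p(63) = -2349 and p(64) = 1071 have opposite signs, so a root lies in (63, 64); Newton's method refines it to λ ≈ 63.6941. Check (Vieta): the three roots sum to 73, matching tr M = 73.
So the eigenvalues of A^T A are ≈ 0.1387, 9.1671, 63.6941 (all ≥ 0, as they must be for A^T A). The largest is λ_max ≈ 63.6941, hence ||A||_2 = sqrt(λ_max) ≈ 7.9809.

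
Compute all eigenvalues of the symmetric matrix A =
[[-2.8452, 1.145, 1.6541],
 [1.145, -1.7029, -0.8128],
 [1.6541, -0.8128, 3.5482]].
sigma(A) ≈ {-4, -1, 4}

A is real symmetric, so its spectrum consists of real eigenvalues. Expanding the characteristic polynomial of the displayed matrix gives
  det(λ I - A) = p(λ) = λ^3 + (1)λ^2 + (-16)λ + (-16).
Solving p(λ) = 0 yields eigenvalues ≈ -4, -1, 4. (A is shown rounded to 4 decimals, so these recover the underlying integer eigenvalues to within that precision.)
Verification: the trace of A = -1 equals the sum of eigenvalues -1, and det(A) ≈ 15.9997 matches the eigenvalue product 16.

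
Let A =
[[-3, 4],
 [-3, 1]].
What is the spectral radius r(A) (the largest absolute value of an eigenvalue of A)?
r(A) = 3

The eigenvalues of A are the roots of its characteristic polynomial. With M = A (coefficients from the trace and determinant):
  p(λ) = det(λ I - M) = λ^2 + 2λ + 9.
For λ^2 + 2λ + 9 the discriminant is -32. It is negative, so the roots are the complex-conjugate pair λ = -1 ± (sqrt(32)/2) i ≈ -1 ± 2.8284i. For a conjugate pair the product of the roots equals the constant term, so |λ|^2 = 9 and |λ| = sqrt(9) = 3.
Thus the eigenvalues (to 4 decimals) are -1 ± 2.8284i (modulus 3). The spectral radius is the largest modulus: r(A) = 3. (Cross-check: r(A) ≤ ||A||_2 ≈ 5.7016; equality holds whenever A is normal, though it can also hold for some non-normal A.)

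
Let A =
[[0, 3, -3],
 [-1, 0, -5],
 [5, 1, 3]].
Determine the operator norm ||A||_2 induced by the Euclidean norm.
||A||_2 ≈ 7.5062 (= sqrt(largest eigenvalue of A^T A))

||A||_2 = sigma_max(A) = sqrt(lambda_max(A^T A)). Form the symmetric matrix M = A^T A =
[[26, 5, 20],
 [5, 10, -6],
 [20, -6, 43]].
Its characteristic polynomial (trace, sum of principal 2x2 minors, determinant of M give the coefficients) is
  p(λ) = det(λ I - M) = λ^3 - 79λ^2 + 1347λ - 3969.
No integer candidate from the rational root theorem (±divisors of 3969) is a root, so the roots are irrational. The cubic discriminant is Δ = 897231312 > 0, so there are three distinct real roots. p(3) = -612 and p(4) = 219 have opposite signs, so a root lies in (3, 4); Newton's method refines it to λ ≈ 3.7199. p(18) = 513 and p(19) = -36 have opposite signs, so a root lies in (18, 19); Newton's method refines it to λ ≈ 18.9369. p(56) = -665 and p(57) = 1332 have opposite signs, so a root lies in (56, 57); Newton's method refines it to λ ≈ 56.3432. Check (Vieta): the three roots sum to 79, matching tr M = 79.
So the eigenvalues of A^T A are ≈ 3.7199, 18.9369, 56.3432 (all ≥ 0, as they must be for A^T A). The largest is λ_max ≈ 56.3432, hence ||A||_2 = sqrt(λ_max) ≈ 7.5062.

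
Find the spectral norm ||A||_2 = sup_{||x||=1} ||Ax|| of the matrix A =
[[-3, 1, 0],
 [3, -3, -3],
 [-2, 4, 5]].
||A||_2 = sqrt((82 + sqrt(4316))/2) ≈ 8.5935 (= sqrt(largest eigenvalue of A^T A))

||A||_2 = sigma_max(A) = sqrt(lambda_max(A^T A)). Form the symmetric matrix M = A^T A =
[[22, -20, -19],
 [-20, 26, 29],
 [-19, 29, 34]].
Its characteristic polynomial (trace, sum of principal 2x2 minors, determinant of M give the coefficients) is
  p(λ) = det(λ I - M) = λ^3 - 82λ^2 + 602λ.
The constant term is 0, so λ = 0 is a root. Dividing out λ leaves p(λ) = λ(λ^2 - 82λ + 602). For λ^2 - 82λ + 602 the discriminant is 4316. It is nonnegative but not a perfect square, so the roots are real and irrational: λ = (82 ± sqrt(4316))/2 ≈ 73.8481, 8.1519.
So the eigenvalues of A^T A are ≈ 0, 8.1519, 73.8481 (all ≥ 0, as they must be for A^T A). The largest is λ_max = (82 + sqrt(4316))/2 ≈ 73.8481, hence ||A||_2 = sqrt(λ_max) = sqrt((82 + sqrt(4316))/2) ≈ 8.5935.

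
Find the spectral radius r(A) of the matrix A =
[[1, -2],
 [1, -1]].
r(A) = 1

The eigenvalues of A are the roots of its characteristic polynomial. With M = A (coefficients from the trace and determinant):
  p(λ) = det(λ I - M) = λ^2 + 1.
For λ^2 + 1 the discriminant is -4. It is negative, so the roots are the complex-conjugate pair λ = 0 ± (sqrt(4)/2) i ≈ 0 ± 1i. For a conjugate pair the product of the roots equals the constant term, so |λ|^2 = 1 and |λ| = sqrt(1) = 1.
Thus the eigenvalues (to 4 decimals) are 0 ± 1i (modulus 1). The spectral radius is the largest modulus: r(A) = 1. (Cross-check: r(A) ≤ ||A||_2 ≈ 2.618; equality holds whenever A is normal, though it can also hold for some non-normal A.)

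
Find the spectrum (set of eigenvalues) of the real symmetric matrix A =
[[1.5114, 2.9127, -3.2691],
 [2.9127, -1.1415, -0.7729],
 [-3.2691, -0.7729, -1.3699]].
sigma(A) ≈ {-4, -2, 5}

A is real symmetric, so its spectrum consists of real eigenvalues. Expanding the characteristic polynomial of the displayed matrix gives
  det(λ I - A) = p(λ) = λ^3 + (1)λ^2 + (-22)λ + (-40).
Solving p(λ) = 0 yields eigenvalues ≈ -4, -2, 5. (A is shown rounded to 4 decimals, so these recover the underlying integer eigenvalues to within that precision.)
Verification: the trace of A = -1 equals the sum of eigenvalues -1, and det(A) ≈ 40.0007 matches the eigenvalue product 40.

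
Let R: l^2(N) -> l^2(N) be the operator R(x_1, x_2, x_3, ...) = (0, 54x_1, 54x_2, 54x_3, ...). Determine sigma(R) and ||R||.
sigma(R) = closed disk {z in C : |z| ≤ 54}; ||R|| = 54

Note R = 54·U where U is the unit right shift (U x)_k = x_{k-1} (with x_0 := 0); so ||R|| = 54||U|| and sigma(R) = 54·sigma(U). ||R x||^2 = sum_{k≥1} |54x_k|^2 = 2916||x||^2, so ||R|| = 54 and sigma(R) ⊂ {|z| ≤ 54}. For any |lambda| < 54, the equation (R - lambda I) x = 0 forces x_1 = 0, then 54x_k = lambda x_{k+1} ⇒ x = 0, so R has no eigenvalues. But (R - lambda I) is not surjective for |lambda| < 54: solving (R - lambda I) x = e_1 would require x_n proportional to (lambda/54)^(-n), which is not in l^2. So every |lambda| < 54 lies in the residual spectrum. The boundary |lambda| = 54 is in the approximate point spectrum (the spectrum is closed). Hence sigma(R) is the closed disk of radius 54.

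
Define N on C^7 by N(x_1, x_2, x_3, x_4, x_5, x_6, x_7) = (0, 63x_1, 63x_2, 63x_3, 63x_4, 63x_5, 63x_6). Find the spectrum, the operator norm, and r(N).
sigma(N) = {0}; ||N|| = 63; r(N) = 0. (N is nilpotent with N^7 = 0.)

On C^7, N is a strictly lower-triangular matrix with 63 on the subdiagonal and zeros elsewhere, so its characteristic polynomial is lambda^7 and every eigenvalue is 0: sigma(N) = {0}. For the operator norm, N e_i = 63e_{i+1} for i = 1, ..., 6 and N e_7 = 0, so the singular values of N are 63 (with multiplicity 6) and 0; hence ||N|| = 63. The spectral radius r(N) = max|lambda| = 0. Note ||N|| > r(N) — characteristic of non-normal nilpotent operators. Indeed N^7 = 0.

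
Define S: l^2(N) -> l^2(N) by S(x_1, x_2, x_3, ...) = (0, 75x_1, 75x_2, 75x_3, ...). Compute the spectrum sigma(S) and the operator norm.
sigma(S) = closed disk {z in C : |z| ≤ 75}; ||S|| = 75

Note S = 75·U where U is the unit right shift (U x)_k = x_{k-1} (with x_0 := 0); so ||S|| = 75||U|| and sigma(S) = 75·sigma(U). ||S x||^2 = sum_{k≥1} |75x_k|^2 = 5625||x||^2, so ||S|| = 75 and sigma(S) ⊂ {|z| ≤ 75}. For any |lambda| < 75, the equation (S - lambda I) x = 0 forces x_1 = 0, then 75x_k = lambda x_{k+1} ⇒ x = 0, so S has no eigenvalues. But (S - lambda I) is not surjective for |lambda| < 75: solving (S - lambda I) x = e_1 would require x_n proportional to (lambda/75)^(-n), which is not in l^2. So every |lambda| < 75 lies in the residual spectrum. The boundary |lambda| = 75 is in the approximate point spectrum (the spectrum is closed). Hence sigma(S) is the closed disk of radius 75.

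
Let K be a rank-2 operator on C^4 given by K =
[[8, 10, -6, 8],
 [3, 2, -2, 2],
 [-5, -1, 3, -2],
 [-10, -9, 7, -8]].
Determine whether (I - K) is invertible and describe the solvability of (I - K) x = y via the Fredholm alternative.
(I - K) is invertible (det(I - K) = -12 ≠ 0), so for every y in C^4 the equation (I - K) x = y has a unique solution.

K has rank 2 and factors as K = U V^T = u1 v1^T + u2 v2^T with u1 = (-2, 0, -1, 1), v1 = (-1, -3, 1, -2), u2 = (2, 1, -2, -3), v2 = (3, 2, -2, 2) (multiplying out reproduces the displayed K). The nonzero eigenvalues of U V^T coincide with those of the 2 x 2 matrix G = V^T U = [[v1·u1, v1·u2], [v2·u1, v2·u2]] = [[-1, -1], [-2, 6]], and by the Sylvester determinant identity det(I_4 - U V^T) = det(I_2 - V^T U) = det([[2, 1], [2, -5]]) = (2)(-5) - (1)(2) = -12. (Direct check: I - K =
[[-7, -10, 6, -8],
 [-3, -1, 2, -2],
 [5, 1, -2, 2],
 [10, 9, -7, 9]]
has determinant -12.) The finite-dimensional Fredholm alternative says: either (I - K) is invertible, or ker(I - K) ≠ {0} and then range(I - K) = ker((I - K)^*)^⊥, with dim ker(I - K) = dim ker((I - K)^*). Since det(I - K) ≠ 0, 1 is not an eigenvalue of K and ker(I - K) = {0}, so we are in the first case: for every y there is a unique x = (I - K)^(-1) y. (Explicitly, by the Woodbury identity, (I - U V^T)^(-1) = I + U (I_2 - G)^(-1) V^T.)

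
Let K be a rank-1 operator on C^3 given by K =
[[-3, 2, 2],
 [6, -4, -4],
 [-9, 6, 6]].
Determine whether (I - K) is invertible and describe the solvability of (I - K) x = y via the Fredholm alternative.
(I - K) is invertible (det(I - K) = 2 ≠ 0), so for every y in C^3 the equation (I - K) x = y has a unique solution.

K has rank 1, so it is an outer product K = u v^T: every row of K is a multiple of one row vector. Reading off the entries, u = (1, -2, 3) and v = (-3, 2, 2) (row i of K equals u_i·v^T). A rank-one matrix u v^T satisfies K u = u (v·u) and kills the (2)-dimensional subspace v^⊥, so its characteristic polynomial is lambda^2 (lambda - v·u) with v·u = tr K = -1. Hence the eigenvalues of I - K are 1 (multiplicity 2) and 1 - (-1) = 2, so det(I - K) = 2. (Direct check: I - K =
[[4, -2, -2],
 [-6, 5, 4],
 [9, -6, -5]]
has determinant 2.) The finite-dimensional Fredholm alternative says: either (I - K) is invertible, or ker(I - K) ≠ {0} and then range(I - K) = ker((I - K)^*)^⊥, with dim ker(I - K) = dim ker((I - K)^*). Since det(I - K) ≠ 0, 1 is not an eigenvalue of K and ker(I - K) = {0}, so we are in the first case: for every y there is a unique x = (I - K)^(-1) y. Explicitly, by the Sherman–Morrison formula, (I - u v^T)^(-1) = I + u v^T/(1 - v·u), i.e. (I - K)^(-1) = I + K/(2).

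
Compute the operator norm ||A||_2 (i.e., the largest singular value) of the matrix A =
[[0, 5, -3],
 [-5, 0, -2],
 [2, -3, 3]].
||A||_2 = sqrt((60 + sqrt(3584))/2) ≈ 7.7417 (= sqrt(largest eigenvalue of A^T A))

||A||_2 = sigma_max(A) = sqrt(lambda_max(A^T A)). Form the symmetric matrix M = A^T A =
[[29, -6, 16],
 [-6, 34, -24],
 [16, -24, 22]].
Its characteristic polynomial (trace, sum of principal 2x2 minors, determinant of M give the coefficients) is
  p(λ) = det(λ I - M) = λ^3 - 85λ^2 + 1504λ - 100.
By the rational root theorem any rational root is an integer divisor of 100. Testing λ = 25: p(25) = 15625 - 53125 + 37600 - 100 = 0, so λ = 25 is a root. Dividing out (λ - 25) leaves p(λ) = (λ - 25)(λ^2 - 60λ + 4). For λ^2 - 60λ + 4 the discriminant is 3584. It is nonnegative but not a perfect square, so the roots are real and irrational: λ = (60 ± sqrt(3584))/2 ≈ 59.9333, 0.0667.
So the eigenvalues of A^T A are ≈ 0.0667, 25, 59.9333 (all ≥ 0, as they must be for A^T A). The largest is λ_max = (60 + sqrt(3584))/2 ≈ 59.9333, hence ||A||_2 = sqrt(λ_max) = sqrt((60 + sqrt(3584))/2) ≈ 7.7417.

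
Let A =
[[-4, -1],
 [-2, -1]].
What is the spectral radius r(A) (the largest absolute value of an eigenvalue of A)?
r(A) = (5 + sqrt(17))/2 ≈ 4.5616

The eigenvalues of A are the roots of its characteristic polynomial. With M = A (coefficients from the trace and determinant):
  p(λ) = det(λ I - M) = λ^2 + 5λ + 2.
For λ^2 + 5λ + 2 the discriminant is 17. It is nonnegative but not a perfect square, so the roots are real and irrational: λ = (-5 ± sqrt(17))/2 ≈ -0.4384, -4.5616.
Thus the eigenvalues (to 4 decimals) are -0.4384 (modulus 0.4384); -4.5616 (modulus 4.5616). The spectral radius is the largest modulus: r(A) = (5 + sqrt(17))/2 ≈ 4.5616. (Cross-check: r(A) ≤ ||A||_2 ≈ 4.6708; equality holds whenever A is normal, though it can also hold for some non-normal A.)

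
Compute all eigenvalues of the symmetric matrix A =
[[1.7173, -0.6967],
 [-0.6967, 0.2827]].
sigma(A) ≈ {0, 2}

A is real symmetric, so its spectrum consists of real eigenvalues. Expanding the characteristic polynomial of the displayed matrix gives
  det(λ I - A) = p(λ) = λ^2 + (-2)λ + (0).
Solving p(λ) = 0 yields eigenvalues ≈ 0, 2. (A is shown rounded to 4 decimals, so these recover the underlying integer eigenvalues to within that precision.)
Verification: the trace of A = 2 equals the sum of eigenvalues 2, and det(A) ≈ 0.0001 matches the eigenvalue product 0.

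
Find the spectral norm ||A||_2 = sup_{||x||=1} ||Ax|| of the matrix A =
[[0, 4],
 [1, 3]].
||A||_2 = sqrt((26 + sqrt(612))/2) ≈ 5.0368 (= sqrt(largest eigenvalue of A^T A))

||A||_2 = sigma_max(A) = sqrt(lambda_max(A^T A)). Form the symmetric matrix M = A^T A =
[[1, 3],
 [3, 25]].
Its characteristic polynomial (trace, determinant of M give the coefficients) is
  p(λ) = det(λ I - M) = λ^2 - 26λ + 16.
For λ^2 - 26λ + 16 the discriminant is 612. It is nonnegative but not a perfect square, so the roots are real and irrational: λ = (26 ± sqrt(612))/2 ≈ 25.3693, 0.6307.
So the eigenvalues of A^T A are ≈ 0.6307, 25.3693 (all ≥ 0, as they must be for A^T A). The largest is λ_max = (26 + sqrt(612))/2 ≈ 25.3693, hence ||A||_2 = sqrt(λ_max) = sqrt((26 + sqrt(612))/2) ≈ 5.0368.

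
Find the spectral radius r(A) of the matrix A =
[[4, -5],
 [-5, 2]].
r(A) = (6 + sqrt(104))/2 ≈ 8.099

The eigenvalues of A are the roots of its characteristic polynomial. With M = A (coefficients from the trace and determinant):
  p(λ) = det(λ I - M) = λ^2 - 6λ - 17.
For λ^2 - 6λ - 17 the discriminant is 104. It is nonnegative but not a perfect square, so the roots are real and irrational: λ = (6 ± sqrt(104))/2 ≈ 8.099, -2.099.
Thus the eigenvalues (to 4 decimals) are 8.099 (modulus 8.099); -2.099 (modulus 2.099). The spectral radius is the largest modulus: r(A) = (6 + sqrt(104))/2 ≈ 8.099. (Cross-check: r(A) ≤ ||A||_2 ≈ 8.099; equality holds whenever A is normal, though it can also hold for some non-normal A.)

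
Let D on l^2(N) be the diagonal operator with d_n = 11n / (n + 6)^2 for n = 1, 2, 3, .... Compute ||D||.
||D|| = 11/24 (attained at n = 6)

For D diagonal, ||D|| = sup_n |d_n|. Treat f(x) = 11x / (x + 6)^2 for real x > 0. By the quotient rule, f'(x) = 11(6 - x)/(x + 6)^3, which is positive for x < 6 and negative for x > 6. So f has a unique maximum at x = 6, and since 6 is a positive integer, the supremum over n ≥ 1 is attained at n = 6: d_6 = 11·6/(6 + 6)^2 = 11·6/144 = 11/24. Hence ||D|| = 11/24.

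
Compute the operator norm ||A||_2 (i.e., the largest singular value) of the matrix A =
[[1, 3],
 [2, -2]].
||A||_2 = sqrt((18 + sqrt(68))/2) ≈ 3.6226 (= sqrt(largest eigenvalue of A^T A))

||A||_2 = sigma_max(A) = sqrt(lambda_max(A^T A)). Form the symmetric matrix M = A^T A =
[[5, -1],
 [-1, 13]].
Its characteristic polynomial (trace, determinant of M give the coefficients) is
  p(λ) = det(λ I - M) = λ^2 - 18λ + 64.
For λ^2 - 18λ + 64 the discriminant is 68. It is nonnegative but not a perfect square, so the roots are real and irrational: λ = (18 ± sqrt(68))/2 ≈ 13.1231, 4.8769.
So the eigenvalues of A^T A are ≈ 4.8769, 13.1231 (all ≥ 0, as they must be for A^T A). The largest is λ_max = (18 + sqrt(68))/2 ≈ 13.1231, hence ||A||_2 = sqrt(λ_max) = sqrt((18 + sqrt(68))/2) ≈ 3.6226.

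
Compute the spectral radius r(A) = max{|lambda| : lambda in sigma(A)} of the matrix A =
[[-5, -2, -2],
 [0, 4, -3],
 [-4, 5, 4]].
r(A) ≈ 5.9741

The eigenvalues of A are the roots of its characteristic polynomial. With M = A (coefficients from the trace, the sum of principal 2x2 minors, and det A):
  p(λ) = det(λ I - M) = λ^3 - 3λ^2 - 17λ + 211.
No integer candidate from the rational root theorem (±divisors of 211) is a root, so the roots are irrational. The cubic discriminant is Δ = -963328 < 0, so there is one real root and a complex-conjugate pair. p(-6) = -11 and p(-5) = 96 have opposite signs, so a root lies in (-6, -5); Newton's method refines it to λ ≈ -5.9121. Dividing out (λ - (-5.9121)) leaves approximately λ^2 - 8.9121λ + 35.6894. For λ^2 - 8.9121λ + 35.6894 the discriminant is -63.332. It is negative, so the remaining roots are the complex-conjugate pair λ ≈ 4.4561 ± 3.9791i. Their product equals the constant term, so |λ|^2 ≈ 35.6894 and |λ| ≈ 5.9741.
Thus the eigenvalues (to 4 decimals) are -5.9121 (modulus 5.9121); 4.4561 ± 3.9791i (modulus 5.9741). The spectral radius is the largest modulus: r(A) ≈ 5.9741. (Cross-check: r(A) ≤ ||A||_2 ≈ 7.6795; equality holds whenever A is normal, though it can also hold for some non-normal A.)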